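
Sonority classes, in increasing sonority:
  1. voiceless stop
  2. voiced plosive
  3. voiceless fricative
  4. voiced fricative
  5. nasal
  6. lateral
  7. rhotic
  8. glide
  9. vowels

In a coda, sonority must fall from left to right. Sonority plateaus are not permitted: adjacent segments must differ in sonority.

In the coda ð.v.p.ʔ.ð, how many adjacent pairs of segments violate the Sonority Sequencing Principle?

3

/ð/ — voiced fricative, sonority 4.
/v/ — voiced fricative, sonority 4.
/p/ — voiceless stop, sonority 1.
/ʔ/ — voiceless stop, sonority 1.
/ð/ — voiced fricative, sonority 4.
/ð/→/v/: 4→4 (plateau) — violation.
/v/→/p/: 4→1 (falls) — ok.
/p/→/ʔ/: 1→1 (plateau) — violation.
/ʔ/→/ð/: 1→4 (does not fall) — violation.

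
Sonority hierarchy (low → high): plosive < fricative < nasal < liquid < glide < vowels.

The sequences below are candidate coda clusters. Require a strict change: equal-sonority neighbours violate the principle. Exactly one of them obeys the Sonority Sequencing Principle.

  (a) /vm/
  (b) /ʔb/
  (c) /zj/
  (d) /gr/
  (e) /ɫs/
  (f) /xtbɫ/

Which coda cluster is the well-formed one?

e

(a) sonority 2-3: ill-formed.
(b) sonority 1-1: ill-formed.
(c) sonority 2-5: ill-formed.
(d) sonority 1-4: ill-formed.
(e) sonority 4-2: well-formed.
(f) sonority 2-1-1-4: ill-formed.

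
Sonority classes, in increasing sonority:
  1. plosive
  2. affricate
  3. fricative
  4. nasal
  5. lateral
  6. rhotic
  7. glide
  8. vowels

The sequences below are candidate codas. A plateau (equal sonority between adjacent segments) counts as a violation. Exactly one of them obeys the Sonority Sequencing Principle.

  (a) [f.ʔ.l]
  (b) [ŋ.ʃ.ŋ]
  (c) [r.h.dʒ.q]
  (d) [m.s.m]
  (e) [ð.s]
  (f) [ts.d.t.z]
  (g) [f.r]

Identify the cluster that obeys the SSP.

c

(a) [f.ʔ.l]: profile 3-1-5 — violates.
(b) [ŋ.ʃ.ŋ]: profile 4-3-4 — violates.
(c) [r.h.dʒ.q]: profile 6-3-2-1 — obeys.
(d) [m.s.m]: profile 4-3-4 — violates.
(e) [ð.s]: profile 3-3 — violates.
(f) [ts.d.t.z]: profile 2-1-1-3 — violates.
(g) [f.r]: profile 3-6 — violates.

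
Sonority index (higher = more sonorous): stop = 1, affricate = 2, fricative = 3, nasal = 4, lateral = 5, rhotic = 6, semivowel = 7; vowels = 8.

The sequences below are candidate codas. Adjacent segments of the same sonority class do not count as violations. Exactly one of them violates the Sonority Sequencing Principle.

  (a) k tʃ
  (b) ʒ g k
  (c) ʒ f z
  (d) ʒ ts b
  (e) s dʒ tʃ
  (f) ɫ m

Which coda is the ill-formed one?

a

(a) 1-2 → violates
(b) 3-1-1 → obeys
(c) 3-3-3 → obeys
(d) 3-2-1 → obeys
(e) 3-2-2 → obeys
(f) 5-4 → obeys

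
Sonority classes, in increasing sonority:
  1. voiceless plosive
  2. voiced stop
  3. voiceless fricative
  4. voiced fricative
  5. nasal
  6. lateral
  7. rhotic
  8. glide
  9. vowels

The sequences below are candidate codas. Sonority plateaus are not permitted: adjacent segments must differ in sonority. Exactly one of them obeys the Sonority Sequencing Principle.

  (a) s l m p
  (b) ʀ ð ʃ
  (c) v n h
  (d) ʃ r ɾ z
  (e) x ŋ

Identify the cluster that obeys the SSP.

b

(a) 3-6-5-1 → violates
(b) 7-4-3 → obeys
(c) 4-5-3 → violates
(d) 3-7-7-4 → violates
(e) 3-5 → violates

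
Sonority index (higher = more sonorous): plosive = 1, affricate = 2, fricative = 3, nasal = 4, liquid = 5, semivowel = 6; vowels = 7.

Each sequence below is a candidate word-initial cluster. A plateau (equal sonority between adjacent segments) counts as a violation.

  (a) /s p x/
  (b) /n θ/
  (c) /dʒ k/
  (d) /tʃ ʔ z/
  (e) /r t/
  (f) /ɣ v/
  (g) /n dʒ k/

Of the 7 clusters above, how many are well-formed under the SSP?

(a) 3-1-3 → violates
(b) 4-3 → violates
(c) 2-1 → violates
(d) 2-1-3 → violates
(e) 5-1 → violates
(f) 3-3 → violates
(g) 4-2-1 → violates

0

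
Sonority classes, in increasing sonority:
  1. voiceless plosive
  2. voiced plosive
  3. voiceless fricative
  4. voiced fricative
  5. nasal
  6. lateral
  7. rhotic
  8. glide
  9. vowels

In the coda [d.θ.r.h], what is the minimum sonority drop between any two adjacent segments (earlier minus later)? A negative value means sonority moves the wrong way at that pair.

/d/ — voiced plosive, sonority 2.
/θ/ — voiceless fricative, sonority 3.
/r/ — rhotic, sonority 7.
/h/ — voiceless fricative, sonority 3.
/d/→/θ/: change -1.
/θ/→/r/: change -4.
/r/→/h/: change +4.
Minimum = -4.

-4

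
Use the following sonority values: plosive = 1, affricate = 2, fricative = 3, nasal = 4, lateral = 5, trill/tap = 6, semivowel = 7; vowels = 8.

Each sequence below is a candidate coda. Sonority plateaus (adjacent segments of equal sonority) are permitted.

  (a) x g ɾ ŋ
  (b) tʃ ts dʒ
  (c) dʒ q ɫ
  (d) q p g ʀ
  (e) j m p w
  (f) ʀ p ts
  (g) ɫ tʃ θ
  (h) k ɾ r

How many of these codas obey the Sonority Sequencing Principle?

(a) x g ɾ ŋ: profile 3-1-6-4 — violates.
(b) tʃ ts dʒ: profile 2-2-2 — obeys.
(c) dʒ q ɫ: profile 2-1-5 — violates.
(d) q p g ʀ: profile 1-1-1-6 — violates.
(e) j m p w: profile 7-4-1-7 — violates.
(f) ʀ p ts: profile 6-1-2 — violates.
(g) ɫ tʃ θ: profile 5-2-3 — violates.
(h) k ɾ r: profile 1-6-6 — violates.

1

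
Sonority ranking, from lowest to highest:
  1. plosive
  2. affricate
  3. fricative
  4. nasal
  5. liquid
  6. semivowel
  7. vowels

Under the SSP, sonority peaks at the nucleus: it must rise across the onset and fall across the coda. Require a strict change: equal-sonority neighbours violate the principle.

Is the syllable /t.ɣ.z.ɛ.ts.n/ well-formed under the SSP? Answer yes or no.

no

Onset: /t/ is a plosive (sonority 1), /ɣ/ is a fricative (sonority 3), /z/ is a fricative (sonority 3); then the nucleus /ɛ/ (sonority 7).
Onset profile 1-3-3-7 — does not strictly rise throughout.
Coda: /ts/ is an affricate (sonority 2), /n/ is a nasal (sonority 4).
Coda profile 7-2-4 — does not strictly fall throughout.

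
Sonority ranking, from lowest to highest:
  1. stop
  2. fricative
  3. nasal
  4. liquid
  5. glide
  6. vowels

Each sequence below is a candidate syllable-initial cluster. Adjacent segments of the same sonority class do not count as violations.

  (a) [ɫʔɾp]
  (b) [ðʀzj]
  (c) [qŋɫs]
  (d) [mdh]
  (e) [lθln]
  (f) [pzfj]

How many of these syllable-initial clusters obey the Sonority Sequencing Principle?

1

(a) sonority 4-1-4-1: ill-formed.
(b) sonority 2-4-2-5: ill-formed.
(c) sonority 1-3-4-2: ill-formed.
(d) sonority 3-1-2: ill-formed.
(e) sonority 4-2-4-3: ill-formed.
(f) sonority 1-2-2-5: well-formed.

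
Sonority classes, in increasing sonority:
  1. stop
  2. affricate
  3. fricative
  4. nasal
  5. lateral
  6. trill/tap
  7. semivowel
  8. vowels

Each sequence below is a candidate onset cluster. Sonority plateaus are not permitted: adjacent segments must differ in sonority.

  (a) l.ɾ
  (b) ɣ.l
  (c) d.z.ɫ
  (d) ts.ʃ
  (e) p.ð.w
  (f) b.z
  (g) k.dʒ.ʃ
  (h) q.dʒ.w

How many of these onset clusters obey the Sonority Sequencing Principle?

8

(a) 5-6 → obeys
(b) 3-5 → obeys
(c) 1-3-5 → obeys
(d) 2-3 → obeys
(e) 1-3-7 → obeys
(f) 1-3 → obeys
(g) 1-2-3 → obeys
(h) 1-2-7 → obeys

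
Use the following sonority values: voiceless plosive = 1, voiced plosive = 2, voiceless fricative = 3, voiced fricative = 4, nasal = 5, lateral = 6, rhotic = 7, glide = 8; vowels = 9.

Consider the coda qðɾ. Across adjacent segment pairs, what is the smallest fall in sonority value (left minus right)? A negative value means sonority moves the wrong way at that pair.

-3

/q/ — voiceless plosive, sonority 1.
/ð/ — voiced fricative, sonority 4.
/ɾ/ — rhotic, sonority 7.
/q/→/ð/: change -3.
/ð/→/ɾ/: change -3.
Minimum = -3.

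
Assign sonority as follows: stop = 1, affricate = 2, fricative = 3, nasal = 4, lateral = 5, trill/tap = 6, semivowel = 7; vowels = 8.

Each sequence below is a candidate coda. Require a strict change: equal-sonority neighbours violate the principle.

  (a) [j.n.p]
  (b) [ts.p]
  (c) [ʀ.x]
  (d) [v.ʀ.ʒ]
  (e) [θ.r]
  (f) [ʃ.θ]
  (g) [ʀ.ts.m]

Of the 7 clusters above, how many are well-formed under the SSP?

(a) sonority 7-4-1: well-formed.
(b) sonority 2-1: well-formed.
(c) sonority 6-3: well-formed.
(d) sonority 3-6-3: ill-formed.
(e) sonority 3-6: ill-formed.
(f) sonority 3-3: ill-formed.
(g) sonority 6-2-4: ill-formed.

3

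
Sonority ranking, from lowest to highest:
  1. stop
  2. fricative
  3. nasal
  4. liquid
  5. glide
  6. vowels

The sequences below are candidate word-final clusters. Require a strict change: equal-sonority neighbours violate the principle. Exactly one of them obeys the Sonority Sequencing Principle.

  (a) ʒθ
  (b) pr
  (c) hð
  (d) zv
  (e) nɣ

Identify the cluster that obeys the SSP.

(a) ʒθ: profile 2-2 — violates.
(b) pr: profile 1-4 — violates.
(c) hð: profile 2-2 — violates.
(d) zv: profile 2-2 — violates.
(e) nɣ: profile 3-2 — obeys.

e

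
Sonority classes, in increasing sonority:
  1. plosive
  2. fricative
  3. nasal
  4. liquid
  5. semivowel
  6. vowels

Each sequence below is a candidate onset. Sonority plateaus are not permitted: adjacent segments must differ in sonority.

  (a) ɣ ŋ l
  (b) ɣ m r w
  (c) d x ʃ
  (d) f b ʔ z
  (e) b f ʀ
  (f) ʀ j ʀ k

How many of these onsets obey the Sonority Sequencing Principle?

3

(a) 2-3-4 → obeys
(b) 2-3-4-5 → obeys
(c) 1-2-2 → violates
(d) 2-1-1-2 → violates
(e) 1-2-4 → obeys
(f) 4-5-4-1 → violates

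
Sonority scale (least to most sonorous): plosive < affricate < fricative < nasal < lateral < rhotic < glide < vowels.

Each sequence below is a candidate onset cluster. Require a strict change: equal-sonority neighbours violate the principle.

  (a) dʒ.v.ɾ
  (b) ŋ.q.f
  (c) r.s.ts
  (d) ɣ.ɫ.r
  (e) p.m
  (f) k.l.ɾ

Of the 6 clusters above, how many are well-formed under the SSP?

4

(a) dʒ.v.ɾ: profile 2-3-6 — obeys.
(b) ŋ.q.f: profile 4-1-3 — violates.
(c) r.s.ts: profile 6-3-2 — violates.
(d) ɣ.ɫ.r: profile 3-5-6 — obeys.
(e) p.m: profile 1-4 — obeys.
(f) k.l.ɾ: profile 1-5-6 — obeys.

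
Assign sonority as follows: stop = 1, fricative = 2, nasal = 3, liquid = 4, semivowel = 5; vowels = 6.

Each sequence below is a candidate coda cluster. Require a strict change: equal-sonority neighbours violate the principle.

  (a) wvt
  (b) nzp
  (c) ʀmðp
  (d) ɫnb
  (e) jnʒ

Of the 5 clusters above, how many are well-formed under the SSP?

(a) 5-2-1 → obeys
(b) 3-2-1 → obeys
(c) 4-3-2-1 → obeys
(d) 4-3-1 → obeys
(e) 5-3-2 → obeys

5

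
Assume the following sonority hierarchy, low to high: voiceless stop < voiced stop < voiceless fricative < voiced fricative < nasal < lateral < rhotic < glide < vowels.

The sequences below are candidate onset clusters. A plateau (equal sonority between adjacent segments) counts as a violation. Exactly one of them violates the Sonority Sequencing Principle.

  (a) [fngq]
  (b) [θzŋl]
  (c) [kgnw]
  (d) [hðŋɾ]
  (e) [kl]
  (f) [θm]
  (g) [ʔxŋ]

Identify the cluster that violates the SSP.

a

(a) 3-5-2-1 → violates
(b) 3-4-5-6 → obeys
(c) 1-2-5-8 → obeys
(d) 3-4-5-7 → obeys
(e) 1-6 → obeys
(f) 3-5 → obeys
(g) 1-3-5 → obeys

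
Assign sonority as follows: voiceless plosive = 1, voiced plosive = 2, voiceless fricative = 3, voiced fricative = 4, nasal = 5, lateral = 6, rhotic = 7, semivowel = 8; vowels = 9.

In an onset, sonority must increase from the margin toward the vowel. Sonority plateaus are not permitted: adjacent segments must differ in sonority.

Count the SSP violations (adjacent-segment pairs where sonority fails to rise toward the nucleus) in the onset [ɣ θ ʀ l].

/ɣ/ is a voiced fricative (sonority 4).
/θ/ is a voiceless fricative (sonority 3).
/ʀ/ is a rhotic (sonority 7).
/l/ is a lateral (sonority 6).
/ɣ/→/θ/: 4→3 (does not rise) — violation.
/θ/→/ʀ/: 3→7 (rises) — ok.
/ʀ/→/l/: 7→6 (does not rise) — violation.

2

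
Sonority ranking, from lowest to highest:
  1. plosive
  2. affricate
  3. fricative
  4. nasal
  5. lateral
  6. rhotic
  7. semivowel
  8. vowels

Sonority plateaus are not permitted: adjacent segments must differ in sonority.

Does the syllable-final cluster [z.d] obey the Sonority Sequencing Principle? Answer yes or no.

yes

/z/ is a fricative (sonority 3).
/d/ is a plosive (sonority 1).
The profile 3-1 strictly falls, so the syllable-final cluster satisfies the SSP.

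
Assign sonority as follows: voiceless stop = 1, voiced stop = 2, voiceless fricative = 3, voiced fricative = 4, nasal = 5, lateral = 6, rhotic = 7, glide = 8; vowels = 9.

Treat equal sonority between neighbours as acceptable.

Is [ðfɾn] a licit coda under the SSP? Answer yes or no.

/ð/ is a voiced fricative (sonority 4).
/f/ is a voiceless fricative (sonority 3).
/ɾ/ is a rhotic (sonority 7).
/n/ is a nasal (sonority 5).
The profile is 4-3-7-5. Between /f/ (3) and /ɾ/ (7) sonority does not fall, so the cluster violates the SSP.

no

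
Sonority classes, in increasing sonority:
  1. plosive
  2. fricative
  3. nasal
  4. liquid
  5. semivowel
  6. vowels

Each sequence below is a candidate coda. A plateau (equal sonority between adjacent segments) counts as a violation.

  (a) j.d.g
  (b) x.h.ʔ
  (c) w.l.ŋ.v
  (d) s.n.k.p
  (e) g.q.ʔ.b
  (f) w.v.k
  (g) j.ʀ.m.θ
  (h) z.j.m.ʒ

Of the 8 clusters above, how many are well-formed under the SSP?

(a) j.d.g: profile 5-1-1 — violates.
(b) x.h.ʔ: profile 2-2-1 — violates.
(c) w.l.ŋ.v: profile 5-4-3-2 — obeys.
(d) s.n.k.p: profile 2-3-1-1 — violates.
(e) g.q.ʔ.b: profile 1-1-1-1 — violates.
(f) w.v.k: profile 5-2-1 — obeys.
(g) j.ʀ.m.θ: profile 5-4-3-2 — obeys.
(h) z.j.m.ʒ: profile 2-5-3-2 — violates.

3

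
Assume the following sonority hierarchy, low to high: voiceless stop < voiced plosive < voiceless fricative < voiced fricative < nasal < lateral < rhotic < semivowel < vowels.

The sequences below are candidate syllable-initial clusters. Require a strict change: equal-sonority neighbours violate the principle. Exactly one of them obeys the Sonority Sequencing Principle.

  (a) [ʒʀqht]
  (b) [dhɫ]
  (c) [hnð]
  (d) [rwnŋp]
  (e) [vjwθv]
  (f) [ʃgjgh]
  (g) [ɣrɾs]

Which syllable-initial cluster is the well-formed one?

(a) sonority 4-7-1-3-1: ill-formed.
(b) sonority 2-3-6: well-formed.
(c) sonority 3-5-4: ill-formed.
(d) sonority 7-8-5-5-1: ill-formed.
(e) sonority 4-8-8-3-4: ill-formed.
(f) sonority 3-2-8-2-3: ill-formed.
(g) sonority 4-7-7-3: ill-formed.

b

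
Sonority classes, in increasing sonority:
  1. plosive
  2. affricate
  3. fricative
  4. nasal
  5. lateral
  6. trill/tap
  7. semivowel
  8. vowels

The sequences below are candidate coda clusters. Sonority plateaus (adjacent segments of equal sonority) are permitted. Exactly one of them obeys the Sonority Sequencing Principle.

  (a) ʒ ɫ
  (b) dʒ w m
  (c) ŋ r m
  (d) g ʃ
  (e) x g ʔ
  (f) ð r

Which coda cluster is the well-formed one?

(a) sonority 3-5: ill-formed.
(b) sonority 2-7-4: ill-formed.
(c) sonority 4-6-4: ill-formed.
(d) sonority 1-3: ill-formed.
(e) sonority 3-1-1: well-formed.
(f) sonority 3-6: ill-formed.

e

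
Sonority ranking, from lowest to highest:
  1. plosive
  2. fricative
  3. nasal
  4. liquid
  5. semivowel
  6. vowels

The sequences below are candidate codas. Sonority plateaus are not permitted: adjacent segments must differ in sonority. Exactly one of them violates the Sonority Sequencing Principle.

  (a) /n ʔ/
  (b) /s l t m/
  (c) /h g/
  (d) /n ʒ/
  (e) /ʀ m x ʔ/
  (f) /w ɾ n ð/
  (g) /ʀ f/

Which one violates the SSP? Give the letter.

(a) sonority 3-1: well-formed.
(b) sonority 2-4-1-3: ill-formed.
(c) sonority 2-1: well-formed.
(d) sonority 3-2: well-formed.
(e) sonority 4-3-2-1: well-formed.
(f) sonority 5-4-3-2: well-formed.
(g) sonority 4-2: well-formed.

b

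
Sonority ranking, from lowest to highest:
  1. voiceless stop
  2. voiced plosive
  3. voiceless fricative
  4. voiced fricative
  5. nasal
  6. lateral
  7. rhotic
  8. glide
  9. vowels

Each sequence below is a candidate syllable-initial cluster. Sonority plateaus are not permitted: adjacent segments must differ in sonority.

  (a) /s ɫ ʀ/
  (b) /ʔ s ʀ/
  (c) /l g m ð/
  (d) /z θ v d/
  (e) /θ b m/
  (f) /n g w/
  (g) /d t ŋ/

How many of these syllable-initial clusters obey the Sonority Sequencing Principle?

2

(a) 3-6-7 → obeys
(b) 1-3-7 → obeys
(c) 6-2-5-4 → violates
(d) 4-3-4-2 → violates
(e) 3-2-5 → violates
(f) 5-2-8 → violates
(g) 2-1-5 → violates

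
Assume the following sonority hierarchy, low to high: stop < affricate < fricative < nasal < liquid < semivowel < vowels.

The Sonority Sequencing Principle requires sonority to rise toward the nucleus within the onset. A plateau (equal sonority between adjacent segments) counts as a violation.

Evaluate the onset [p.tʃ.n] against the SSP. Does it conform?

/p/ — stop, sonority 1.
/tʃ/ — affricate, sonority 2.
/n/ — nasal, sonority 4.
The profile 1-2-4 strictly rises, so the onset satisfies the SSP.

yes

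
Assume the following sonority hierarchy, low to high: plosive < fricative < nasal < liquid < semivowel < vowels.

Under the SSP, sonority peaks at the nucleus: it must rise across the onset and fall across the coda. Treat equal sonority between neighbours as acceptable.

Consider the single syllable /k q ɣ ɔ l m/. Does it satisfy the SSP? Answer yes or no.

Onset: /k/ is a plosive (sonority 1), /q/ is a plosive (sonority 1), /ɣ/ is a fricative (sonority 2); then the nucleus /ɔ/ (sonority 6).
Onset profile 1-1-2-6 — rises to the nucleus.
Coda: /l/ is a liquid (sonority 4), /m/ is a nasal (sonority 3).
Coda profile 6-4-3 — falls from the nucleus.

yes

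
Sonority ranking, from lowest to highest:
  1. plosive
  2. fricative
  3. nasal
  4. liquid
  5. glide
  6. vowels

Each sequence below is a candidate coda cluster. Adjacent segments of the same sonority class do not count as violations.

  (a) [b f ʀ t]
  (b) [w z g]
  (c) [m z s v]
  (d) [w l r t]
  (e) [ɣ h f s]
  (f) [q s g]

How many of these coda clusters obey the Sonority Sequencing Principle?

(a) 1-2-4-1 → violates
(b) 5-2-1 → obeys
(c) 3-2-2-2 → obeys
(d) 5-4-4-1 → obeys
(e) 2-2-2-2 → obeys
(f) 1-2-1 → violates

4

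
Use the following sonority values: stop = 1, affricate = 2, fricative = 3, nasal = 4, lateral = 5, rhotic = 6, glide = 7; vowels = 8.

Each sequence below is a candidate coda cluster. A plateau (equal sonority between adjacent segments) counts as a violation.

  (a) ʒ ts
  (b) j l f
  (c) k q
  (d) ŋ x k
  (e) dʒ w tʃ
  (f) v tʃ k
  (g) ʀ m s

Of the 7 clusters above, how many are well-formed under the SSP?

(a) 3-2 → obeys
(b) 7-5-3 → obeys
(c) 1-1 → violates
(d) 4-3-1 → obeys
(e) 2-7-2 → violates
(f) 3-2-1 → obeys
(g) 6-4-3 → obeys

5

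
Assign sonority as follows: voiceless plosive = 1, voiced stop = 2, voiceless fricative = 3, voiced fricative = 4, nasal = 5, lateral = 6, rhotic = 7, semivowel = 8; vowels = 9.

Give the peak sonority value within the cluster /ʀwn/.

/ʀ/: rhotic = 7.
/w/: semivowel = 8.
/n/: nasal = 5.
The maximum is 8.

8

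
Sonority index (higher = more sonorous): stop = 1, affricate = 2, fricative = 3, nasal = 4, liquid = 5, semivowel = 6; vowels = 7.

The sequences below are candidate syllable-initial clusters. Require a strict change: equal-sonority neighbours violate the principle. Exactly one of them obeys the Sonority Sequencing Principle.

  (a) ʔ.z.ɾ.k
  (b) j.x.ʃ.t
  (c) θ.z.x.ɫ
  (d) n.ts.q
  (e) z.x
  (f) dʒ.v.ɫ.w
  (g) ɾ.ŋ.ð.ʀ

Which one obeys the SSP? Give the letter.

f

(a) sonority 1-3-5-1: ill-formed.
(b) sonority 6-3-3-1: ill-formed.
(c) sonority 3-3-3-5: ill-formed.
(d) sonority 4-2-1: ill-formed.
(e) sonority 3-3: ill-formed.
(f) sonority 2-3-5-6: well-formed.
(g) sonority 5-4-3-5: ill-formed.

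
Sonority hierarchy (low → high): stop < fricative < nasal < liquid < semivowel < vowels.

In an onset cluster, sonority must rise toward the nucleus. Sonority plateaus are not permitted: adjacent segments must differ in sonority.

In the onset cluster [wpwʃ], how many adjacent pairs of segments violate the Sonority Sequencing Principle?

/w/: semivowel = 5.
/p/: stop = 1.
/w/: semivowel = 5.
/ʃ/: fricative = 2.
/w/→/p/: 5→1 (does not rise) — violation.
/p/→/w/: 1→5 (rises) — ok.
/w/→/ʃ/: 5→2 (does not rise) — violation.

2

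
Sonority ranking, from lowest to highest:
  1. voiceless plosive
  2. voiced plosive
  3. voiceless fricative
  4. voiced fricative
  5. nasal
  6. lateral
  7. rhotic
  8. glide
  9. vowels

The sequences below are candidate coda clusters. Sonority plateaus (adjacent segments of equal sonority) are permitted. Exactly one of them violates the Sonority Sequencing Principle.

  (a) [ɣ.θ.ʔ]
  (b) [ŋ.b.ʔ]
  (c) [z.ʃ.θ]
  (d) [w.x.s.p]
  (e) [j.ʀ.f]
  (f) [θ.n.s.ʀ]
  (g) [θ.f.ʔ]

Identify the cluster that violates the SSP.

f

(a) 4-3-1 → obeys
(b) 5-2-1 → obeys
(c) 4-3-3 → obeys
(d) 8-3-3-1 → obeys
(e) 8-7-3 → obeys
(f) 3-5-3-7 → violates
(g) 3-3-1 → obeys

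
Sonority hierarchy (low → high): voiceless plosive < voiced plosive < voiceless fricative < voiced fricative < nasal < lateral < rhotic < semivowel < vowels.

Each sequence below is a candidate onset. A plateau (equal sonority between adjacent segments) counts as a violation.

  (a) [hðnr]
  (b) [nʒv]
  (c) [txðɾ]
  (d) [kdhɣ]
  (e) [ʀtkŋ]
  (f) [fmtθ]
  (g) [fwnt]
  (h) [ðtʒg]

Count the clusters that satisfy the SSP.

(a) [hðnr]: profile 3-4-5-7 — obeys.
(b) [nʒv]: profile 5-4-4 — violates.
(c) [txðɾ]: profile 1-3-4-7 — obeys.
(d) [kdhɣ]: profile 1-2-3-4 — obeys.
(e) [ʀtkŋ]: profile 7-1-1-5 — violates.
(f) [fmtθ]: profile 3-5-1-3 — violates.
(g) [fwnt]: profile 3-8-5-1 — violates.
(h) [ðtʒg]: profile 4-1-4-2 — violates.

3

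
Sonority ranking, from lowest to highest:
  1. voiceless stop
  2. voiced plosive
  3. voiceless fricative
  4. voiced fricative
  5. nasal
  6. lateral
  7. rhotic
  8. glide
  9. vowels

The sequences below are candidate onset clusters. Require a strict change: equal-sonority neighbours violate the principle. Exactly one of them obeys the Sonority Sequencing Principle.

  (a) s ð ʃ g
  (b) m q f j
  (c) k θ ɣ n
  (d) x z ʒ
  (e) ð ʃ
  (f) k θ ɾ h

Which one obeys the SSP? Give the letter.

c

(a) sonority 3-4-3-2: ill-formed.
(b) sonority 5-1-3-8: ill-formed.
(c) sonority 1-3-4-5: well-formed.
(d) sonority 3-4-4: ill-formed.
(e) sonority 4-3: ill-formed.
(f) sonority 1-3-7-3: ill-formed.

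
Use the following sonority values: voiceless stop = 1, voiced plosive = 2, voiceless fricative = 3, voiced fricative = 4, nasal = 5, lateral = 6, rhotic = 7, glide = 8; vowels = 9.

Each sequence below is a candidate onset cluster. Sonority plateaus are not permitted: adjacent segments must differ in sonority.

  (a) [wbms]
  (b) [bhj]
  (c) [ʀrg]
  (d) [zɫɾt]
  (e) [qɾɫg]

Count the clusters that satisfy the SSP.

(a) sonority 8-2-5-3: ill-formed.
(b) sonority 2-3-8: well-formed.
(c) sonority 7-7-2: ill-formed.
(d) sonority 4-6-7-1: ill-formed.
(e) sonority 1-7-6-2: ill-formed.

1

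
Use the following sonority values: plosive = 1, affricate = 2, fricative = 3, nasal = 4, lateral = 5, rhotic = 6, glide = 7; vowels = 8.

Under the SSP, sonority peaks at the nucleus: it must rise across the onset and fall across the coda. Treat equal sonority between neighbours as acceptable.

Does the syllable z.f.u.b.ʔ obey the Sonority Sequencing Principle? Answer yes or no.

Onset: /z/ is a fricative (sonority 3), /f/ is a fricative (sonority 3); then the nucleus /u/ (sonority 8).
Onset profile 3-3-8 — rises to the nucleus.
Coda: /b/ is a plosive (sonority 1), /ʔ/ is a plosive (sonority 1).
Coda profile 8-1-1 — falls from the nucleus.

yes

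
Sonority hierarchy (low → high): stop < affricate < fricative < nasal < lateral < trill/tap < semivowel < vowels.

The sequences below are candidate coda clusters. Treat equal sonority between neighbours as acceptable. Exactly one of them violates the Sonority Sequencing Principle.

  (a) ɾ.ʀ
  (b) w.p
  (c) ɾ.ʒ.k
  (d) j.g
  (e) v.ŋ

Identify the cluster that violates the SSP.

(a) ɾ.ʀ: profile 6-6 — obeys.
(b) w.p: profile 7-1 — obeys.
(c) ɾ.ʒ.k: profile 6-3-1 — obeys.
(d) j.g: profile 7-1 — obeys.
(e) v.ŋ: profile 3-4 — violates.

e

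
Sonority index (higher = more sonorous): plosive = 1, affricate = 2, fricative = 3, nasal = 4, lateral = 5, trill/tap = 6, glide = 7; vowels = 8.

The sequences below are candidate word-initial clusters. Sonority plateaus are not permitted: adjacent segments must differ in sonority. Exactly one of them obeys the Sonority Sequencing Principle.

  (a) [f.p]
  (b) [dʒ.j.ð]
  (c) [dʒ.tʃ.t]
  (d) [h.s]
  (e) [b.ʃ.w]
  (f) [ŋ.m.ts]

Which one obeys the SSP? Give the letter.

(a) 3-1 → violates
(b) 2-7-3 → violates
(c) 2-2-1 → violates
(d) 3-3 → violates
(e) 1-3-7 → obeys
(f) 4-4-2 → violates

e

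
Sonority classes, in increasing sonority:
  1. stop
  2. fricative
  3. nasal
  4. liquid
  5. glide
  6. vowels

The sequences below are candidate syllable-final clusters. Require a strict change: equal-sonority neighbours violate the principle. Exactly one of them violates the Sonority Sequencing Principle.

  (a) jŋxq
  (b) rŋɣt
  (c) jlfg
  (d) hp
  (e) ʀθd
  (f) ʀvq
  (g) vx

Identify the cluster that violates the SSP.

g

(a) 5-3-2-1 → obeys
(b) 4-3-2-1 → obeys
(c) 5-4-2-1 → obeys
(d) 2-1 → obeys
(e) 4-2-1 → obeys
(f) 4-2-1 → obeys
(g) 2-2 → violates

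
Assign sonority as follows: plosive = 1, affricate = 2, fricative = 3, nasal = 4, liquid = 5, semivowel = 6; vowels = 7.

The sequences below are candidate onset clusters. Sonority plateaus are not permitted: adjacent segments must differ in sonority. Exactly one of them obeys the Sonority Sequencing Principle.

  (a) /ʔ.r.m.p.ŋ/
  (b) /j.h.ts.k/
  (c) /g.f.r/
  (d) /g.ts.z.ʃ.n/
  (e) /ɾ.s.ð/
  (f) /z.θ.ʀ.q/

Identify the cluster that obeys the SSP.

(a) 1-5-4-1-4 → violates
(b) 6-3-2-1 → violates
(c) 1-3-5 → obeys
(d) 1-2-3-3-4 → violates
(e) 5-3-3 → violates
(f) 3-3-5-1 → violates

c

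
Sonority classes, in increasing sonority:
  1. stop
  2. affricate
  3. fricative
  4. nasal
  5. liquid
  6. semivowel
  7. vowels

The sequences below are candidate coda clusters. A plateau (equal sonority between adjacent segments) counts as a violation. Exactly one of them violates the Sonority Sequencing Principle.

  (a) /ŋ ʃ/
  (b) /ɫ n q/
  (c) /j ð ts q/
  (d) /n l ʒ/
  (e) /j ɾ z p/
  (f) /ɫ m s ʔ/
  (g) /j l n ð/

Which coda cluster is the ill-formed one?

(a) sonority 4-3: well-formed.
(b) sonority 5-4-1: well-formed.
(c) sonority 6-3-2-1: well-formed.
(d) sonority 4-5-3: ill-formed.
(e) sonority 6-5-3-1: well-formed.
(f) sonority 5-4-3-1: well-formed.
(g) sonority 6-5-4-3: well-formed.

d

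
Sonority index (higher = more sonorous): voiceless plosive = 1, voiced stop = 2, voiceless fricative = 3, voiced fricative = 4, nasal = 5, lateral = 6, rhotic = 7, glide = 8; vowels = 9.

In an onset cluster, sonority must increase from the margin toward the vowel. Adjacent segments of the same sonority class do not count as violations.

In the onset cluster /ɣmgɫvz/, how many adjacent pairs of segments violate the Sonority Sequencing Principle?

/ɣ/: voiced fricative = 4.
/m/: nasal = 5.
/g/: voiced stop = 2.
/ɫ/: lateral = 6.
/v/: voiced fricative = 4.
/z/: voiced fricative = 4.
/ɣ/→/m/: 4→5 (rises) — ok.
/m/→/g/: 5→2 (does not rise) — violation.
/g/→/ɫ/: 2→6 (rises) — ok.
/ɫ/→/v/: 6→4 (does not rise) — violation.
/v/→/z/: 4→4 (plateau, allowed) — ok.

2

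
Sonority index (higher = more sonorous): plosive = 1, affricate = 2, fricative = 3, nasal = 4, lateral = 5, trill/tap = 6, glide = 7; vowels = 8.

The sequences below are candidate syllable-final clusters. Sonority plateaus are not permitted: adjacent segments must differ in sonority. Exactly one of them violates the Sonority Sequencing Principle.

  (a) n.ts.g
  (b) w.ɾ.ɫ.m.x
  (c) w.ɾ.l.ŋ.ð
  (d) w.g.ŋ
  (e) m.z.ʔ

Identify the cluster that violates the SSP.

d

(a) sonority 4-2-1: well-formed.
(b) sonority 7-6-5-4-3: well-formed.
(c) sonority 7-6-5-4-3: well-formed.
(d) sonority 7-1-4: ill-formed.
(e) sonority 4-3-1: well-formed.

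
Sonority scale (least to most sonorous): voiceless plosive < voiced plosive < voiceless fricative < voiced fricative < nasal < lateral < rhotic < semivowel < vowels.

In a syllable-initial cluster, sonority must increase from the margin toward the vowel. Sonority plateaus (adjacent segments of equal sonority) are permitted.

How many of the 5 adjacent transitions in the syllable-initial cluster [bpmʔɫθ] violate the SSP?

/b/ — voiced plosive, sonority 2.
/p/ — voiceless plosive, sonority 1.
/m/ — nasal, sonority 5.
/ʔ/ — voiceless plosive, sonority 1.
/ɫ/ — lateral, sonority 6.
/θ/ — voiceless fricative, sonority 3.
/b/→/p/: 2→1 (does not rise) — violation.
/p/→/m/: 1→5 (rises) — ok.
/m/→/ʔ/: 5→1 (does not rise) — violation.
/ʔ/→/ɫ/: 1→6 (rises) — ok.
/ɫ/→/θ/: 6→3 (does not rise) — violation.

3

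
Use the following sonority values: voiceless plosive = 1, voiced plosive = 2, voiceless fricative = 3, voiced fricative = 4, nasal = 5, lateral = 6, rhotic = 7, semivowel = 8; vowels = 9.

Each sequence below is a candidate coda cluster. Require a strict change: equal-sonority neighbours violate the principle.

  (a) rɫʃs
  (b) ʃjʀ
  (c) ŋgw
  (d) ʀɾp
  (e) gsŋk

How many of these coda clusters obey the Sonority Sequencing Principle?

0

(a) 7-6-3-3 → violates
(b) 3-8-7 → violates
(c) 5-2-8 → violates
(d) 7-7-1 → violates
(e) 2-3-5-1 → violates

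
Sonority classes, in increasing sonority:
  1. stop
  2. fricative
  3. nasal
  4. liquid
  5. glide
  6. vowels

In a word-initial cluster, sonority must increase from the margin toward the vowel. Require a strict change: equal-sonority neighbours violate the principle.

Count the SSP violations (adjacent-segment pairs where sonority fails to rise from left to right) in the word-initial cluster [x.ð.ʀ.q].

2

/x/ is a fricative (sonority 2).
/ð/ is a fricative (sonority 2).
/ʀ/ is a liquid (sonority 4).
/q/ is a stop (sonority 1).
/x/→/ð/: 2→2 (plateau) — violation.
/ð/→/ʀ/: 2→4 (rises) — ok.
/ʀ/→/q/: 4→1 (does not rise) — violation.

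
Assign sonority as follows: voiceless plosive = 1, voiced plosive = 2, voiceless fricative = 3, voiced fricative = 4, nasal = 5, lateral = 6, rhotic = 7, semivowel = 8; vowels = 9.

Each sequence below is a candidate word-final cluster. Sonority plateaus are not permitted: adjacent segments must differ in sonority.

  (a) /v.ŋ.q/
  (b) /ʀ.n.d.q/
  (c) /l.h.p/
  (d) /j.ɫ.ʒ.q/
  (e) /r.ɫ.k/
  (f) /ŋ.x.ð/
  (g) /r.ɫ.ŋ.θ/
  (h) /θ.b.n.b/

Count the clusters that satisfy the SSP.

5

(a) 4-5-1 → violates
(b) 7-5-2-1 → obeys
(c) 6-3-1 → obeys
(d) 8-6-4-1 → obeys
(e) 7-6-1 → obeys
(f) 5-3-4 → violates
(g) 7-6-5-3 → obeys
(h) 3-2-5-2 → violates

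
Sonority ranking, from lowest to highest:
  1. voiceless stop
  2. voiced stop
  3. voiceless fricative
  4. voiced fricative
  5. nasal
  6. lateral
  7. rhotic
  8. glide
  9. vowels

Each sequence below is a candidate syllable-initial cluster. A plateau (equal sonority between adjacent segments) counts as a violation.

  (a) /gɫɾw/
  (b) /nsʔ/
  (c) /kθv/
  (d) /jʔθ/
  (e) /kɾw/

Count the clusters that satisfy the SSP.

3

(a) sonority 2-6-7-8: well-formed.
(b) sonority 5-3-1: ill-formed.
(c) sonority 1-3-4: well-formed.
(d) sonority 8-1-3: ill-formed.
(e) sonority 1-7-8: well-formed.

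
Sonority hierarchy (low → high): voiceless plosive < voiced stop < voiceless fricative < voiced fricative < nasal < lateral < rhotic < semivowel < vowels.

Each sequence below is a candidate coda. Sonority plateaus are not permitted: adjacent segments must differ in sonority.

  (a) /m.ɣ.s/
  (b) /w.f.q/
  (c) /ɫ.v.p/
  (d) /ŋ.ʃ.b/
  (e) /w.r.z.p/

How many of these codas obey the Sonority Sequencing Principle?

(a) sonority 5-4-3: well-formed.
(b) sonority 8-3-1: well-formed.
(c) sonority 6-4-1: well-formed.
(d) sonority 5-3-2: well-formed.
(e) sonority 8-7-4-1: well-formed.

5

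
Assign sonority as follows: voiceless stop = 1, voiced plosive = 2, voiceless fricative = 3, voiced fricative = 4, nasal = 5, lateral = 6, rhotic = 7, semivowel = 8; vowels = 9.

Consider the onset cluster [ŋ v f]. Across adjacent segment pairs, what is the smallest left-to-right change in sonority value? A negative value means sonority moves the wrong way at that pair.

-1

/ŋ/: nasal = 5.
/v/: voiced fricative = 4.
/f/: voiceless fricative = 3.
/ŋ/→/v/: change -1.
/v/→/f/: change -1.
Minimum = -1.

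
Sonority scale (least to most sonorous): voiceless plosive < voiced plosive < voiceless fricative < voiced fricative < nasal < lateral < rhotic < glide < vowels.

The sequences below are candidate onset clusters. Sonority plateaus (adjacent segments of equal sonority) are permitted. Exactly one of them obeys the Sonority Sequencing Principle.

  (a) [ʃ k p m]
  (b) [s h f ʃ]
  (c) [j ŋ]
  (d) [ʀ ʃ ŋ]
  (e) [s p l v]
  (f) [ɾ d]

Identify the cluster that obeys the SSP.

b

(a) [ʃ k p m]: profile 3-1-1-5 — violates.
(b) [s h f ʃ]: profile 3-3-3-3 — obeys.
(c) [j ŋ]: profile 8-5 — violates.
(d) [ʀ ʃ ŋ]: profile 7-3-5 — violates.
(e) [s p l v]: profile 3-1-6-4 — violates.
(f) [ɾ d]: profile 7-2 — violates.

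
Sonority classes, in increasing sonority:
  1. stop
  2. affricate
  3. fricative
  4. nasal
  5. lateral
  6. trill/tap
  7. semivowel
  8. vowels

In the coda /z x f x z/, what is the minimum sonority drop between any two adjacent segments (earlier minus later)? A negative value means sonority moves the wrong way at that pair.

/z/ is a fricative (sonority 3).
/x/ is a fricative (sonority 3).
/f/ is a fricative (sonority 3).
/x/ is a fricative (sonority 3).
/z/ is a fricative (sonority 3).
/z/→/x/: change +0.
/x/→/f/: change +0.
/f/→/x/: change +0.
/x/→/z/: change +0.
Minimum = 0.

0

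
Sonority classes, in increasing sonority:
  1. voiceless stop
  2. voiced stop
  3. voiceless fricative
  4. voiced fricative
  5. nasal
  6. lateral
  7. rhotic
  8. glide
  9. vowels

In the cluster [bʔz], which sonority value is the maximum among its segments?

/b/: voiced stop = 2.
/ʔ/: voiceless stop = 1.
/z/: voiced fricative = 4.
The maximum is 4.

4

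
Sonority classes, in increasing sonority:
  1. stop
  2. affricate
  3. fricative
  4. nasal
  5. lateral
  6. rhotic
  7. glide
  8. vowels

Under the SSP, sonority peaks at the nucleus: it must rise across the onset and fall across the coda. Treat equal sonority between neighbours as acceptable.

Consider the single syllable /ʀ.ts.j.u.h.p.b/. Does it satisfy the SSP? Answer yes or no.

Onset: /ʀ/ is a rhotic (sonority 6), /ts/ is an affricate (sonority 2), /j/ is a glide (sonority 7); then the nucleus /u/ (sonority 8).
Onset profile 6-2-7-8 — does not rise throughout.
Coda: /h/ is a fricative (sonority 3), /p/ is a stop (sonority 1), /b/ is a stop (sonority 1).
Coda profile 8-3-1-1 — falls from the nucleus.

no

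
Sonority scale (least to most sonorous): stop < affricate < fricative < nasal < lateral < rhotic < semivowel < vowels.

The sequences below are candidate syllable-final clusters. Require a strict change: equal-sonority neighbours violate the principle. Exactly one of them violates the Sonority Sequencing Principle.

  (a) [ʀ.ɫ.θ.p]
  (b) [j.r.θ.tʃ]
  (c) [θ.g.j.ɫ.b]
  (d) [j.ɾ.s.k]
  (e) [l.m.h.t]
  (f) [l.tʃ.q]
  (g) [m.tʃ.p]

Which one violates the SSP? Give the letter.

(a) 6-5-3-1 → obeys
(b) 7-6-3-2 → obeys
(c) 3-1-7-5-1 → violates
(d) 7-6-3-1 → obeys
(e) 5-4-3-1 → obeys
(f) 5-2-1 → obeys
(g) 4-2-1 → obeys

c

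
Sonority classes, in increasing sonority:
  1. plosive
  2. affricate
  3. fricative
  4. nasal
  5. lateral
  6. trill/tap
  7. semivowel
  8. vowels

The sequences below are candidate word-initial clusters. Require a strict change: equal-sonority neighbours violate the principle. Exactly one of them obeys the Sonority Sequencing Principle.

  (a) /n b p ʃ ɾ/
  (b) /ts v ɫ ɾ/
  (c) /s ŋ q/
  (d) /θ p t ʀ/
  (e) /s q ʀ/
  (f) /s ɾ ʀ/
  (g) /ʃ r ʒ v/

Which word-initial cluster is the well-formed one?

(a) 4-1-1-3-6 → violates
(b) 2-3-5-6 → obeys
(c) 3-4-1 → violates
(d) 3-1-1-6 → violates
(e) 3-1-6 → violates
(f) 3-6-6 → violates
(g) 3-6-3-3 → violates

b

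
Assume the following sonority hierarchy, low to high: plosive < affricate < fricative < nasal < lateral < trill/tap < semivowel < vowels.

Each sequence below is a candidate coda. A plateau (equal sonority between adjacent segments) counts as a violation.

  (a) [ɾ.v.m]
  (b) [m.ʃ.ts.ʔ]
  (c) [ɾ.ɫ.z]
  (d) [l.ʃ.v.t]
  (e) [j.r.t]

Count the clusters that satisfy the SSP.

(a) sonority 6-3-4: ill-formed.
(b) sonority 4-3-2-1: well-formed.
(c) sonority 6-5-3: well-formed.
(d) sonority 5-3-3-1: ill-formed.
(e) sonority 7-6-1: well-formed.

3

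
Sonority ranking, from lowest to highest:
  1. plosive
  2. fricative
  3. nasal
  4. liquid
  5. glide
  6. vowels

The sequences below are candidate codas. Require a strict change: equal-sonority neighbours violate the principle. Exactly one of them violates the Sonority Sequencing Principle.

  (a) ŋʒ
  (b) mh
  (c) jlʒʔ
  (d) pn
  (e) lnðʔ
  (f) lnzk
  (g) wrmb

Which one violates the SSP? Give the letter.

(a) 3-2 → obeys
(b) 3-2 → obeys
(c) 5-4-2-1 → obeys
(d) 1-3 → violates
(e) 4-3-2-1 → obeys
(f) 4-3-2-1 → obeys
(g) 5-4-3-1 → obeys

d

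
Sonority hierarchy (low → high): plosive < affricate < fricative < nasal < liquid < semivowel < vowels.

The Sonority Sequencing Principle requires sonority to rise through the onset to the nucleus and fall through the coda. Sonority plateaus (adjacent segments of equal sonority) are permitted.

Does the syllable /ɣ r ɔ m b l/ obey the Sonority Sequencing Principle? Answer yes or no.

Onset: /ɣ/ is a fricative (sonority 3), /r/ is a liquid (sonority 5); then the nucleus /ɔ/ (sonority 7).
Onset profile 3-5-7 — rises to the nucleus.
Coda: /m/ is a nasal (sonority 4), /b/ is a plosive (sonority 1), /l/ is a liquid (sonority 5).
Coda profile 7-4-1-5 — does not fall throughout.

no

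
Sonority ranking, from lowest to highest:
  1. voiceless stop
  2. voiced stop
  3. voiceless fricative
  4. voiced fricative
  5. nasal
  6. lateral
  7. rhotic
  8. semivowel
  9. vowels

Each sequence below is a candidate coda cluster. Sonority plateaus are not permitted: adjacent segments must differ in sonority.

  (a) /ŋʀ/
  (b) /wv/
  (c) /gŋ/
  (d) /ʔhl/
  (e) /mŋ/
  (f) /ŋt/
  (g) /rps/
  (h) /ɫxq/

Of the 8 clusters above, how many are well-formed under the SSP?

3

(a) 5-7 → violates
(b) 8-4 → obeys
(c) 2-5 → violates
(d) 1-3-6 → violates
(e) 5-5 → violates
(f) 5-1 → obeys
(g) 7-1-3 → violates
(h) 6-3-1 → obeys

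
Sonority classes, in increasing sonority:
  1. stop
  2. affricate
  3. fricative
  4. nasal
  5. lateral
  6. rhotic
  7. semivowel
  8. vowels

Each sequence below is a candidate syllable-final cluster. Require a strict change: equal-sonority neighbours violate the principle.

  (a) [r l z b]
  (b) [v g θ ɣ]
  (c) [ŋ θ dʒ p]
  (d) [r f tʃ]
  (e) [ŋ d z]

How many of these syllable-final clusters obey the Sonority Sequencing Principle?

(a) [r l z b]: profile 6-5-3-1 — obeys.
(b) [v g θ ɣ]: profile 3-1-3-3 — violates.
(c) [ŋ θ dʒ p]: profile 4-3-2-1 — obeys.
(d) [r f tʃ]: profile 6-3-2 — obeys.
(e) [ŋ d z]: profile 4-1-3 — violates.

3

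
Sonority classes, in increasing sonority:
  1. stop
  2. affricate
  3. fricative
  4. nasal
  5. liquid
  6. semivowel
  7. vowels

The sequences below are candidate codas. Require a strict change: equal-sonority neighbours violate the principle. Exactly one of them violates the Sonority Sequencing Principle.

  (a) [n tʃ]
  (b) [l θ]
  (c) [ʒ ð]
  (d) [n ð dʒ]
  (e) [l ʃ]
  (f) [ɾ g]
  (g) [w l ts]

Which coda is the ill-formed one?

c

(a) 4-2 → obeys
(b) 5-3 → obeys
(c) 3-3 → violates
(d) 4-3-2 → obeys
(e) 5-3 → obeys
(f) 5-1 → obeys
(g) 6-5-2 → obeys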